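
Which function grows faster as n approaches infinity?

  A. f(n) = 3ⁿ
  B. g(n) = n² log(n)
A

f(n) = 3ⁿ is O(3ⁿ), while g(n) = n² log(n) is O(n² log n).
Since O(3ⁿ) grows faster than O(n² log n), f(n) dominates.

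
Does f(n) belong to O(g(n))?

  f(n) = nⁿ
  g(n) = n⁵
False

f(n) = nⁿ is O(nⁿ), and g(n) = n⁵ is O(n⁵).
Since O(nⁿ) grows faster than O(n⁵), f(n) = O(g(n)) is false.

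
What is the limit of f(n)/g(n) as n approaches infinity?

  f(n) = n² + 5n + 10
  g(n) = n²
1

Since n² + 5n + 10 and n² have the same growth rate (O(n²)),
the ratio converges to a constant: 1.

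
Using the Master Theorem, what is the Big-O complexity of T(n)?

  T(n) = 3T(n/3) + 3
Θ(n)

Master Theorem: a = 3, b = 3, f(n) = 3.
Compute the critical exponent d = log₃(3) = 1.
Compare f(n) = Θ(1) against n^d:
  k = 0 < d = 1, so f(n) = O(n^(d-ε)) — Case 1.
  The recursion cost dominates: T(n) = Θ(n^d) = Θ(n).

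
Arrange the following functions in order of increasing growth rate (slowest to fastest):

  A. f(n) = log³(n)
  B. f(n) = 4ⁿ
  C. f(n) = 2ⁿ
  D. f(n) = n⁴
A < D < C < B

Comparing growth rates:
A = log³(n) is O(log³ n)
D = n⁴ is O(n⁴)
C = 2ⁿ is O(2ⁿ)
B = 4ⁿ is O(4ⁿ)

Therefore, the order from slowest to fastest is: A < D < C < B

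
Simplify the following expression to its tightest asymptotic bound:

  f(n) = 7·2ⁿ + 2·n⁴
Θ(2ⁿ)

Order the terms by growth rate: 2·n⁴ ≺ 7·2ⁿ.
The fastest-growing term 7·2ⁿ dominates as n → ∞; dropping its constant factor gives Θ(2ⁿ).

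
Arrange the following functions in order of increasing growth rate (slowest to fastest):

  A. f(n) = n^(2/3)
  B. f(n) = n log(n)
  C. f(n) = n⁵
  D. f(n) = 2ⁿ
A < B < C < D

Comparing growth rates:
A = n^(2/3) is O(n^(2/3))
B = n log(n) is O(n log n)
C = n⁵ is O(n⁵)
D = 2ⁿ is O(2ⁿ)

Therefore, the order from slowest to fastest is: A < B < C < D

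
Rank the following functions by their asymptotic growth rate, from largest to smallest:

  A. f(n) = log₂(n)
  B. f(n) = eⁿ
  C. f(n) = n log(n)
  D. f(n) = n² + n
B > D > C > A

Comparing growth rates:
B = eⁿ is O(eⁿ)
D = n² + n is O(n²)
C = n log(n) is O(n log n)
A = log₂(n) is O(log n)

Therefore, the order from fastest to slowest is: B > D > C > A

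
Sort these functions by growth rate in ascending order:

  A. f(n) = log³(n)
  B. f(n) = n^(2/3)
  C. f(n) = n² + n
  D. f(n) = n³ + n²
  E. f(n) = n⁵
A < B < C < D < E

Comparing growth rates:
A = log³(n) is O(log³ n)
B = n^(2/3) is O(n^(2/3))
C = n² + n is O(n²)
D = n³ + n² is O(n³)
E = n⁵ is O(n⁵)

Therefore, the order from slowest to fastest is: A < B < C < D < E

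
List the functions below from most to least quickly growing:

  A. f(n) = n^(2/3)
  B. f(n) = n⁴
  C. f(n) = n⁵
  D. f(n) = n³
C > B > D > A

Comparing growth rates:
C = n⁵ is O(n⁵)
B = n⁴ is O(n⁴)
D = n³ is O(n³)
A = n^(2/3) is O(n^(2/3))

Therefore, the order from fastest to slowest is: C > B > D > A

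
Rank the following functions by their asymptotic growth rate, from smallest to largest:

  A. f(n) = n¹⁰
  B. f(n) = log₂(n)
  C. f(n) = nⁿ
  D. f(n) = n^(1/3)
B < D < A < C

Comparing growth rates:
B = log₂(n) is O(log n)
D = n^(1/3) is O(n^(1/3))
A = n¹⁰ is O(n¹⁰)
C = nⁿ is O(nⁿ)

Therefore, the order from slowest to fastest is: B < D < A < C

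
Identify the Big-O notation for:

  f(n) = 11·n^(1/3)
O(n^(1/3))

The dominant term in 11·n^(1/3) is 11·n^(1/3), which is Θ(n^(1/3)).
Constants are absorbed, so the tightest bound is O(n^(1/3)).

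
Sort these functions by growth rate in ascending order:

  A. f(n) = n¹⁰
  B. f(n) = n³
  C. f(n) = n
C < B < A

Comparing growth rates:
C = n is O(n)
B = n³ is O(n³)
A = n¹⁰ is O(n¹⁰)

Therefore, the order from slowest to fastest is: C < B < A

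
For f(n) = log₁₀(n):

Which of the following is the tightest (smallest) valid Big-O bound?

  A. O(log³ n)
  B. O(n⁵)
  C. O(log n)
C

f(n) = log₁₀(n) is O(log n).
All listed options are valid Big-O bounds (upper bounds),
but O(log n) is the tightest (smallest valid bound).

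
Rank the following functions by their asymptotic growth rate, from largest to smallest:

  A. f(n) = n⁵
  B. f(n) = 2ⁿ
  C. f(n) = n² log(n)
B > A > C

Comparing growth rates:
B = 2ⁿ is O(2ⁿ)
A = n⁵ is O(n⁵)
C = n² log(n) is O(n² log n)

Therefore, the order from fastest to slowest is: B > A > C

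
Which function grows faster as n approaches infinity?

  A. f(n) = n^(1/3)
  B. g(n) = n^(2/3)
B

f(n) = n^(1/3) is O(n^(1/3)), while g(n) = n^(2/3) is O(n^(2/3)).
Since O(n^(2/3)) grows faster than O(n^(1/3)), g(n) dominates.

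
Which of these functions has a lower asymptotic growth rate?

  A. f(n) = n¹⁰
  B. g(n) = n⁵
B

f(n) = n¹⁰ is O(n¹⁰), while g(n) = n⁵ is O(n⁵).
Since O(n⁵) grows slower than O(n¹⁰), g(n) is dominated.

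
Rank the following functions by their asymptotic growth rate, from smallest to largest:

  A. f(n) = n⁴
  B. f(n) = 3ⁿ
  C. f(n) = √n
C < A < B

Comparing growth rates:
C = √n is O(√n)
A = n⁴ is O(n⁴)
B = 3ⁿ is O(3ⁿ)

Therefore, the order from slowest to fastest is: C < A < B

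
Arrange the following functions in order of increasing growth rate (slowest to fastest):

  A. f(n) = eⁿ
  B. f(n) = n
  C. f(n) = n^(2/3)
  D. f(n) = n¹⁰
C < B < D < A

Comparing growth rates:
C = n^(2/3) is O(n^(2/3))
B = n is O(n)
D = n¹⁰ is O(n¹⁰)
A = eⁿ is O(eⁿ)

Therefore, the order from slowest to fastest is: C < B < D < A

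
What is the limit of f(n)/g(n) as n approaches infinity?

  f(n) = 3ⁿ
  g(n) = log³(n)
∞

Since 3ⁿ (O(3ⁿ)) grows faster than log³(n) (O(log³ n)),
the ratio f(n)/g(n) → ∞ as n → ∞.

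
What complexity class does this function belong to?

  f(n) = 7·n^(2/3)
O(n^(2/3))

The dominant term in 7·n^(2/3) is 7·n^(2/3), which is Θ(n^(2/3)).
Constants are absorbed, so the tightest bound is O(n^(2/3)).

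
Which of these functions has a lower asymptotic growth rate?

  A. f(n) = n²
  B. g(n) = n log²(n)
B

f(n) = n² is O(n²), while g(n) = n log²(n) is O(n log² n).
Since O(n log² n) grows slower than O(n²), g(n) is dominated.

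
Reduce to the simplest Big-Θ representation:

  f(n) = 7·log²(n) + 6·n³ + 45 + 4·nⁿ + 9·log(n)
Θ(nⁿ)

Order the terms by growth rate: 45 ≺ 9·log(n) ≺ 7·log²(n) ≺ 6·n³ ≺ 4·nⁿ.
The fastest-growing term 4·nⁿ dominates as n → ∞; dropping its constant factor gives Θ(nⁿ).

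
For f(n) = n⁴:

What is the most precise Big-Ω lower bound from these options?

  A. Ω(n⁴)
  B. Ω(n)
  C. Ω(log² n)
A

f(n) = n⁴ is Ω(n⁴).
All listed options are valid Big-Ω bounds (lower bounds),
but Ω(n⁴) is the tightest (largest valid bound).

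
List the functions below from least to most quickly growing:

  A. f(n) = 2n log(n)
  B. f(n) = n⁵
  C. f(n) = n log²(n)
A < C < B

Comparing growth rates:
A = 2n log(n) is O(n log n)
C = n log²(n) is O(n log² n)
B = n⁵ is O(n⁵)

Therefore, the order from slowest to fastest is: A < C < B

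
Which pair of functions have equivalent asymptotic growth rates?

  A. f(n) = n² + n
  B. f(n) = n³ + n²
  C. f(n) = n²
A and C

Examining each function:
  A. n² + n is O(n²)
  B. n³ + n² is O(n³)
  C. n² is O(n²)

Functions A and C both have the same complexity class.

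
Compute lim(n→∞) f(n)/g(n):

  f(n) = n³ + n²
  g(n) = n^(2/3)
∞

Since n³ + n² (O(n³)) grows faster than n^(2/3) (O(n^(2/3))),
the ratio f(n)/g(n) → ∞ as n → ∞.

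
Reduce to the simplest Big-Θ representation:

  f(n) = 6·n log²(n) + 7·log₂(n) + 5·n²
Θ(n²)

Order the terms by growth rate: 7·log₂(n) ≺ 6·n log²(n) ≺ 5·n².
The fastest-growing term 5·n² dominates as n → ∞; dropping its constant factor gives Θ(n²).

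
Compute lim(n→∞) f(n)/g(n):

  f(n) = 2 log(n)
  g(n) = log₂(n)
log(4)

Since 2 log(n) and log₂(n) have the same growth rate (O(log n)),
the ratio converges to a constant: log(4).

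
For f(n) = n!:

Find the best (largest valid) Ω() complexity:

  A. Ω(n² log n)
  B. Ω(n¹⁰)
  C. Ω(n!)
C

f(n) = n! is Ω(n!).
All listed options are valid Big-Ω bounds (lower bounds),
but Ω(n!) is the tightest (largest valid bound).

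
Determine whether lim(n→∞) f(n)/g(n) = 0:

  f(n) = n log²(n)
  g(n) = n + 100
False

f(n) = n log²(n) is O(n log² n), and g(n) = n + 100 is O(n).
Since O(n log² n) grows faster than or equal to O(n), f(n) = o(g(n)) is false.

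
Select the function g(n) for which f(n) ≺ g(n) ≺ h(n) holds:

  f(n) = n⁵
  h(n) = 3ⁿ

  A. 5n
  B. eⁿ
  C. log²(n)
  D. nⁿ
B

We need g(n) with n⁵ = o(g(n)) and g(n) = o(3ⁿ), i.e. O(n⁵) ≺ g ≺ O(3ⁿ).
Check each option:
  A. 5n — O(n) does not grow strictly faster than f(n)
  B. eⁿ — O(eⁿ) is strictly between O(n⁵) and O(3ⁿ) ✓
  C. log²(n) — O(log² n) does not grow strictly faster than f(n)
  D. nⁿ — O(nⁿ) does not grow strictly slower than h(n)

Only option B (eⁿ) lies strictly between.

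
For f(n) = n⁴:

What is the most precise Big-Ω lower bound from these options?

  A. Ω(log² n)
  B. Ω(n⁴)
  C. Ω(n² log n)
B

f(n) = n⁴ is Ω(n⁴).
All listed options are valid Big-Ω bounds (lower bounds),
but Ω(n⁴) is the tightest (largest valid bound).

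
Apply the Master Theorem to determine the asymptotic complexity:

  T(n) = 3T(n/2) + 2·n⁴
Θ(n⁴)

Master Theorem: a = 3, b = 2, f(n) = 2·n⁴.
Compute the critical exponent d = log₂(3) = 1.585.
Compare f(n) = Θ(n⁴) against n^d:
  k = 4 > d = 1.585, so f(n) = Ω(n^(d+ε)) — Case 3.
  Regularity: a·(n/b)^4/n^4 = a/b^4 = 3/16 < 1 ✓.
  The top-level work dominates: T(n) = Θ(f(n)) = Θ(n⁴).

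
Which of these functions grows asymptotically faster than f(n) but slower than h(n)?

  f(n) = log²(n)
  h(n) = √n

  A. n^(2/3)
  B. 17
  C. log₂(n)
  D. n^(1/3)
D

We need g(n) with log²(n) = o(g(n)) and g(n) = o(√n), i.e. O(log² n) ≺ g ≺ O(√n).
Check each option:
  A. n^(2/3) — O(n^(2/3)) does not grow strictly slower than h(n)
  B. 17 — O(1) does not grow strictly faster than f(n)
  C. log₂(n) — O(log n) does not grow strictly faster than f(n)
  D. n^(1/3) — O(n^(1/3)) is strictly between O(log² n) and O(√n) ✓

Only option D (n^(1/3)) lies strictly between.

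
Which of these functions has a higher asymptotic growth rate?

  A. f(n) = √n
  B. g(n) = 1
A

f(n) = √n is O(√n), while g(n) = 1 is O(1).
Since O(√n) grows faster than O(1), f(n) dominates.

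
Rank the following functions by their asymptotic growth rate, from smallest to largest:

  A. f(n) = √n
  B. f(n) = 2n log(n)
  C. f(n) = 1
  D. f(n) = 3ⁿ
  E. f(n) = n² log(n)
C < A < B < E < D

Comparing growth rates:
C = 1 is O(1)
A = √n is O(√n)
B = 2n log(n) is O(n log n)
E = n² log(n) is O(n² log n)
D = 3ⁿ is O(3ⁿ)

Therefore, the order from slowest to fastest is: C < A < B < E < D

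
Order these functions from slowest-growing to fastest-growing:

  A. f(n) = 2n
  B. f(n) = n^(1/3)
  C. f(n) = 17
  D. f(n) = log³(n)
C < D < B < A

Comparing growth rates:
C = 17 is O(1)
D = log³(n) is O(log³ n)
B = n^(1/3) is O(n^(1/3))
A = 2n is O(n)

Therefore, the order from slowest to fastest is: C < D < B < A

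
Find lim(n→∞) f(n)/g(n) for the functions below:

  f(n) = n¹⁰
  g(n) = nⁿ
0

Since n¹⁰ (O(n¹⁰)) grows slower than nⁿ (O(nⁿ)),
the ratio f(n)/g(n) → 0 as n → ∞.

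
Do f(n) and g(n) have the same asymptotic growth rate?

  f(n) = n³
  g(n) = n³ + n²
True

f(n) = n³ and g(n) = n³ + n² are both O(n³).
Since they have the same asymptotic growth rate, f(n) = Θ(g(n)) is true.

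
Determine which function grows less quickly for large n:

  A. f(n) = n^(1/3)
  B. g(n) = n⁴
A

f(n) = n^(1/3) is O(n^(1/3)), while g(n) = n⁴ is O(n⁴).
Since O(n^(1/3)) grows slower than O(n⁴), f(n) is dominated.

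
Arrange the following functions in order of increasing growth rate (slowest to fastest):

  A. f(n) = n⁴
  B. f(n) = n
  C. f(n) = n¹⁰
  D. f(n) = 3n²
B < D < A < C

Comparing growth rates:
B = n is O(n)
D = 3n² is O(n²)
A = n⁴ is O(n⁴)
C = n¹⁰ is O(n¹⁰)

Therefore, the order from slowest to fastest is: B < D < A < C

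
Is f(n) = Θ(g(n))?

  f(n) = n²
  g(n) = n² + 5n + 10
True

f(n) = n² and g(n) = n² + 5n + 10 are both O(n²).
Since they have the same asymptotic growth rate, f(n) = Θ(g(n)) is true.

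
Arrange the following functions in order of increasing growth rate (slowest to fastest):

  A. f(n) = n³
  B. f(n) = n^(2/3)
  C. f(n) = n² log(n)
B < C < A

Comparing growth rates:
B = n^(2/3) is O(n^(2/3))
C = n² log(n) is O(n² log n)
A = n³ is O(n³)

Therefore, the order from slowest to fastest is: B < C < A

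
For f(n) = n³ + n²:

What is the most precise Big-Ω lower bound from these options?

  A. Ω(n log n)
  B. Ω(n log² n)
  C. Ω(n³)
C

f(n) = n³ + n² is Ω(n³).
All listed options are valid Big-Ω bounds (lower bounds),
but Ω(n³) is the tightest (largest valid bound).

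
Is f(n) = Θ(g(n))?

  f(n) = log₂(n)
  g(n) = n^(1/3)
False

f(n) = log₂(n) is O(log n), and g(n) = n^(1/3) is O(n^(1/3)).
Since they have different growth rates, f(n) = Θ(g(n)) is false.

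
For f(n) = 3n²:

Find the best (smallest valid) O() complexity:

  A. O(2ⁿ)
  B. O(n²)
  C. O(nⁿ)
B

f(n) = 3n² is O(n²).
All listed options are valid Big-O bounds (upper bounds),
but O(n²) is the tightest (smallest valid bound).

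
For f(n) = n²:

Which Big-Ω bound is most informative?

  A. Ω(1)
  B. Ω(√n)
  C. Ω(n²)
C

f(n) = n² is Ω(n²).
All listed options are valid Big-Ω bounds (lower bounds),
but Ω(n²) is the tightest (largest valid bound).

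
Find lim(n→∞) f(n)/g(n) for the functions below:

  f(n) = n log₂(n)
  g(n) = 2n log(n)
1/(2*log(2))

Since n log₂(n) and 2n log(n) have the same growth rate (O(n log n)),
the ratio converges to a constant: 1/(2*log(2)).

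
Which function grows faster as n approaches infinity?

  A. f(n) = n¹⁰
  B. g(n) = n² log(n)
A

f(n) = n¹⁰ is O(n¹⁰), while g(n) = n² log(n) is O(n² log n).
Since O(n¹⁰) grows faster than O(n² log n), f(n) dominates.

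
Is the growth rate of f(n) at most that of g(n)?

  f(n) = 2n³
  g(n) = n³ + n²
True

f(n) = 2n³ and g(n) = n³ + n² are both O(n³).
Big-O permits equal growth rates (f ≤ c·g for some c), so f(n) = O(g(n)) is true.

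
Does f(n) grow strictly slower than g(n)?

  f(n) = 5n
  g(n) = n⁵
True

f(n) = 5n is O(n), and g(n) = n⁵ is O(n⁵).
Since O(n) grows strictly slower than O(n⁵), f(n) = o(g(n)) is true.
This means lim(n→∞) f(n)/g(n) = 0.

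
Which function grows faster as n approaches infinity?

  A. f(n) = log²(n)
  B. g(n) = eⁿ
B

f(n) = log²(n) is O(log² n), while g(n) = eⁿ is O(eⁿ).
Since O(eⁿ) grows faster than O(log² n), g(n) dominates.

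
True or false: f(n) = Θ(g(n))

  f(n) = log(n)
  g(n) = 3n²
False

f(n) = log(n) is O(log n), and g(n) = 3n² is O(n²).
Since they have different growth rates, f(n) = Θ(g(n)) is false.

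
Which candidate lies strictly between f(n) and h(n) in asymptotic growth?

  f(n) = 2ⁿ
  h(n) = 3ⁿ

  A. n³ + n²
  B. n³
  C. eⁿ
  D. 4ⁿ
C

We need g(n) with 2ⁿ = o(g(n)) and g(n) = o(3ⁿ), i.e. O(2ⁿ) ≺ g ≺ O(3ⁿ).
Check each option:
  A. n³ + n² — O(n³) does not grow strictly faster than f(n)
  B. n³ — O(n³) does not grow strictly faster than f(n)
  C. eⁿ — O(eⁿ) is strictly between O(2ⁿ) and O(3ⁿ) ✓
  D. 4ⁿ — O(4ⁿ) does not grow strictly slower than h(n)

Only option C (eⁿ) lies strictly between.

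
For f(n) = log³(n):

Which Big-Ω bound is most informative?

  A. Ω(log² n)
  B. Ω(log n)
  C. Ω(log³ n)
C

f(n) = log³(n) is Ω(log³ n).
All listed options are valid Big-Ω bounds (lower bounds),
but Ω(log³ n) is the tightest (largest valid bound).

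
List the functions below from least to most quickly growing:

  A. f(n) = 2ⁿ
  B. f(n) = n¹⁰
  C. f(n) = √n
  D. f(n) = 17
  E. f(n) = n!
D < C < B < A < E

Comparing growth rates:
D = 17 is O(1)
C = √n is O(√n)
B = n¹⁰ is O(n¹⁰)
A = 2ⁿ is O(2ⁿ)
E = n! is O(n!)

Therefore, the order from slowest to fastest is: D < C < B < A < E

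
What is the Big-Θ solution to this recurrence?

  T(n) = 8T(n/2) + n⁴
Θ(n⁴)

Master Theorem: a = 8, b = 2, f(n) = n⁴.
Compute the critical exponent d = log₂(8) = 3.
Compare f(n) = Θ(n⁴) against n^d:
  k = 4 > d = 3, so f(n) = Ω(n^(d+ε)) — Case 3.
  Regularity: a·(n/b)^4/n^4 = a/b^4 = 8/16 < 1 ✓.
  The top-level work dominates: T(n) = Θ(f(n)) = Θ(n⁴).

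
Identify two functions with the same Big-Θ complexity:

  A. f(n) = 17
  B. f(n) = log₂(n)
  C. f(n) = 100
A and C

Examining each function:
  A. 17 is O(1)
  B. log₂(n) is O(log n)
  C. 100 is O(1)

Functions A and C both have the same complexity class.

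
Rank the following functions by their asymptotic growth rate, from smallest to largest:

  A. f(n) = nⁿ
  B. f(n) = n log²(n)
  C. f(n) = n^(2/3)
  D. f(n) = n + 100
C < D < B < A

Comparing growth rates:
C = n^(2/3) is O(n^(2/3))
D = n + 100 is O(n)
B = n log²(n) is O(n log² n)
A = nⁿ is O(nⁿ)

Therefore, the order from slowest to fastest is: C < D < B < A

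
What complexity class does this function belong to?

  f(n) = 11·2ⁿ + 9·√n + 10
O(2ⁿ)

The dominant term in 11·2ⁿ + 9·√n + 10 is 11·2ⁿ, which is Θ(2ⁿ).
Lower-order terms (9·√n, 10) are asymptotically negligible.
Constants are absorbed, so the tightest bound is O(2ⁿ).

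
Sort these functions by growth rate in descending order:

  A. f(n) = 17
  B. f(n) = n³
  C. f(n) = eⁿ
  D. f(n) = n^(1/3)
C > B > D > A

Comparing growth rates:
C = eⁿ is O(eⁿ)
B = n³ is O(n³)
D = n^(1/3) is O(n^(1/3))
A = 17 is O(1)

Therefore, the order from fastest to slowest is: C > B > D > A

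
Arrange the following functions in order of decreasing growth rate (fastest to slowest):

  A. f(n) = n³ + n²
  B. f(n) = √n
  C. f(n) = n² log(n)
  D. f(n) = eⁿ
D > A > C > B

Comparing growth rates:
D = eⁿ is O(eⁿ)
A = n³ + n² is O(n³)
C = n² log(n) is O(n² log n)
B = √n is O(√n)

Therefore, the order from fastest to slowest is: D > A > C > B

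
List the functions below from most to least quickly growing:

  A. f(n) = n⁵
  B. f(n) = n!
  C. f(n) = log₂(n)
B > A > C

Comparing growth rates:
B = n! is O(n!)
A = n⁵ is O(n⁵)
C = log₂(n) is O(log n)

Therefore, the order from fastest to slowest is: B > A > C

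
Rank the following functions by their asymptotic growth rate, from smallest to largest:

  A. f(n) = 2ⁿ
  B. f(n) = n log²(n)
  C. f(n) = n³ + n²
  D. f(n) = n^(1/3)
D < B < C < A

Comparing growth rates:
D = n^(1/3) is O(n^(1/3))
B = n log²(n) is O(n log² n)
C = n³ + n² is O(n³)
A = 2ⁿ is O(2ⁿ)

Therefore, the order from slowest to fastest is: D < B < C < A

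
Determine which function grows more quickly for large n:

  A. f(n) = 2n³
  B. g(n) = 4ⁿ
B

f(n) = 2n³ is O(n³), while g(n) = 4ⁿ is O(4ⁿ).
Since O(4ⁿ) grows faster than O(n³), g(n) dominates.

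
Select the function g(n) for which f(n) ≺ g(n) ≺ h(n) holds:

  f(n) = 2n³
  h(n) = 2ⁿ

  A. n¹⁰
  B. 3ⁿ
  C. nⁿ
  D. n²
A

We need g(n) with 2n³ = o(g(n)) and g(n) = o(2ⁿ), i.e. O(n³) ≺ g ≺ O(2ⁿ).
Check each option:
  A. n¹⁰ — O(n¹⁰) is strictly between O(n³) and O(2ⁿ) ✓
  B. 3ⁿ — O(3ⁿ) does not grow strictly slower than h(n)
  C. nⁿ — O(nⁿ) does not grow strictly slower than h(n)
  D. n² — O(n²) does not grow strictly faster than f(n)

Only option A (n¹⁰) lies strictly between.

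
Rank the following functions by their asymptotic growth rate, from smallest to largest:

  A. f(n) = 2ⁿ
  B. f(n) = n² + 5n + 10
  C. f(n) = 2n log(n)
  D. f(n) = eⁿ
C < B < A < D

Comparing growth rates:
C = 2n log(n) is O(n log n)
B = n² + 5n + 10 is O(n²)
A = 2ⁿ is O(2ⁿ)
D = eⁿ is O(eⁿ)

Therefore, the order from slowest to fastest is: C < B < A < D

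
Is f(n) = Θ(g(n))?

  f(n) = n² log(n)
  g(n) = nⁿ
False

f(n) = n² log(n) is O(n² log n), and g(n) = nⁿ is O(nⁿ).
Since they have different growth rates, f(n) = Θ(g(n)) is false.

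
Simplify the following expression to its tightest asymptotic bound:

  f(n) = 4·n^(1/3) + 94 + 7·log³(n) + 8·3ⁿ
Θ(3ⁿ)

Order the terms by growth rate: 94 ≺ 7·log³(n) ≺ 4·n^(1/3) ≺ 8·3ⁿ.
The fastest-growing term 8·3ⁿ dominates as n → ∞; dropping its constant factor gives Θ(3ⁿ).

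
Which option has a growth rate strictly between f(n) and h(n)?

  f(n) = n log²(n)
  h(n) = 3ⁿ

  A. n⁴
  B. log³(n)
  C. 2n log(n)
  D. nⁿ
A

We need g(n) with n log²(n) = o(g(n)) and g(n) = o(3ⁿ), i.e. O(n log² n) ≺ g ≺ O(3ⁿ).
Check each option:
  A. n⁴ — O(n⁴) is strictly between O(n log² n) and O(3ⁿ) ✓
  B. log³(n) — O(log³ n) does not grow strictly faster than f(n)
  C. 2n log(n) — O(n log n) does not grow strictly faster than f(n)
  D. nⁿ — O(nⁿ) does not grow strictly slower than h(n)

Only option A (n⁴) lies strictly between.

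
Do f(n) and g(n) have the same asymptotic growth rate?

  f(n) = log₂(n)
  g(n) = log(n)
True

f(n) = log₂(n) and g(n) = log(n) are both O(log n).
Since they have the same asymptotic growth rate, f(n) = Θ(g(n)) is true.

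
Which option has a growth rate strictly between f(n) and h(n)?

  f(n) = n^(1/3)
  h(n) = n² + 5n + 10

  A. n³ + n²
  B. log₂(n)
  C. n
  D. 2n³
C

We need g(n) with n^(1/3) = o(g(n)) and g(n) = o(n² + 5n + 10), i.e. O(n^(1/3)) ≺ g ≺ O(n²).
Check each option:
  A. n³ + n² — O(n³) does not grow strictly slower than h(n)
  B. log₂(n) — O(log n) does not grow strictly faster than f(n)
  C. n — O(n) is strictly between O(n^(1/3)) and O(n²) ✓
  D. 2n³ — O(n³) does not grow strictly slower than h(n)

Only option C (n) lies strictly between.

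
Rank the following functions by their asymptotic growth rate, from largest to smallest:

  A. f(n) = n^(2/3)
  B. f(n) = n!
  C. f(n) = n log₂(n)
B > C > A

Comparing growth rates:
B = n! is O(n!)
C = n log₂(n) is O(n log n)
A = n^(2/3) is O(n^(2/3))

Therefore, the order from fastest to slowest is: B > C > A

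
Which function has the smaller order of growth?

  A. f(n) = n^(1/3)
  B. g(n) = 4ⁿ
A

f(n) = n^(1/3) is O(n^(1/3)), while g(n) = 4ⁿ is O(4ⁿ).
Since O(n^(1/3)) grows slower than O(4ⁿ), f(n) is dominated.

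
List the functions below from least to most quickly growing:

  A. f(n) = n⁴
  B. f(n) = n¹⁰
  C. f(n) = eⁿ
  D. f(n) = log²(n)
D < A < B < C

Comparing growth rates:
D = log²(n) is O(log² n)
A = n⁴ is O(n⁴)
B = n¹⁰ is O(n¹⁰)
C = eⁿ is O(eⁿ)

Therefore, the order from slowest to fastest is: D < A < B < C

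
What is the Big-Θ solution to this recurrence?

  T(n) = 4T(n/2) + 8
Θ(n²)

Master Theorem: a = 4, b = 2, f(n) = 8.
Compute the critical exponent d = log₂(4) = 2.
Compare f(n) = Θ(1) against n^d:
  k = 0 < d = 2, so f(n) = O(n^(d-ε)) — Case 1.
  The recursion cost dominates: T(n) = Θ(n^d) = Θ(n²).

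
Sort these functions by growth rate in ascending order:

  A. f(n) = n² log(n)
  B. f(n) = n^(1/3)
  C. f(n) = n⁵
B < A < C

Comparing growth rates:
B = n^(1/3) is O(n^(1/3))
A = n² log(n) is O(n² log n)
C = n⁵ is O(n⁵)

Therefore, the order from slowest to fastest is: B < A < C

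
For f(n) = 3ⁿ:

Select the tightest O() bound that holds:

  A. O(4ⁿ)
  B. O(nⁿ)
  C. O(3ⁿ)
C

f(n) = 3ⁿ is O(3ⁿ).
All listed options are valid Big-O bounds (upper bounds),
but O(3ⁿ) is the tightest (smallest valid bound).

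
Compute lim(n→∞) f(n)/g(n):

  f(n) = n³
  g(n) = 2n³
1/2

Since n³ and 2n³ have the same growth rate (O(n³)),
the ratio converges to a constant: 1/2.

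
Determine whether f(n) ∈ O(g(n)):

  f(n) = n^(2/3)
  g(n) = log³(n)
False

f(n) = n^(2/3) is O(n^(2/3)), and g(n) = log³(n) is O(log³ n).
Since O(n^(2/3)) grows faster than O(log³ n), f(n) = O(g(n)) is false.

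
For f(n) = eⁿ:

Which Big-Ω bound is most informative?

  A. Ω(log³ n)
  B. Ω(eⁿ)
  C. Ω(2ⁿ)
B

f(n) = eⁿ is Ω(eⁿ).
All listed options are valid Big-Ω bounds (lower bounds),
but Ω(eⁿ) is the tightest (largest valid bound).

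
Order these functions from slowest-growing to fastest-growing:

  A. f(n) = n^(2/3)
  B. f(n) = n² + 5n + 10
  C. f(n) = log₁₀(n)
C < A < B

Comparing growth rates:
C = log₁₀(n) is O(log n)
A = n^(2/3) is O(n^(2/3))
B = n² + 5n + 10 is O(n²)

Therefore, the order from slowest to fastest is: C < A < B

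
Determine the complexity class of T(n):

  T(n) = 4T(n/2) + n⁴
Θ(n⁴)

Master Theorem: a = 4, b = 2, f(n) = n⁴.
Compute the critical exponent d = log₂(4) = 2.
Compare f(n) = Θ(n⁴) against n^d:
  k = 4 > d = 2, so f(n) = Ω(n^(d+ε)) — Case 3.
  Regularity: a·(n/b)^4/n^4 = a/b^4 = 4/16 < 1 ✓.
  The top-level work dominates: T(n) = Θ(f(n)) = Θ(n⁴).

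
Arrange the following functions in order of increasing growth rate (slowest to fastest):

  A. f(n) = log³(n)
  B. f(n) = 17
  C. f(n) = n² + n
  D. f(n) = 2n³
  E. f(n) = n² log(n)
B < A < C < E < D

Comparing growth rates:
B = 17 is O(1)
A = log³(n) is O(log³ n)
C = n² + n is O(n²)
E = n² log(n) is O(n² log n)
D = 2n³ is O(n³)

Therefore, the order from slowest to fastest is: B < A < C < E < D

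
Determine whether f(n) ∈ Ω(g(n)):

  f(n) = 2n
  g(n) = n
True

f(n) = 2n and g(n) = n are both O(n).
Big-Ω permits equal growth rates (f ≥ c·g for some c > 0), so f(n) = Ω(g(n)) is true.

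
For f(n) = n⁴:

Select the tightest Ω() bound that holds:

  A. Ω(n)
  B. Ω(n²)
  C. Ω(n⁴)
C

f(n) = n⁴ is Ω(n⁴).
All listed options are valid Big-Ω bounds (lower bounds),
but Ω(n⁴) is the tightest (largest valid bound).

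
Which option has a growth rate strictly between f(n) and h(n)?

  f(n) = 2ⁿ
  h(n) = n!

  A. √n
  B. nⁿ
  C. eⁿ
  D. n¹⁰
C

We need g(n) with 2ⁿ = o(g(n)) and g(n) = o(n!), i.e. O(2ⁿ) ≺ g ≺ O(n!).
Check each option:
  A. √n — O(√n) does not grow strictly faster than f(n)
  B. nⁿ — O(nⁿ) does not grow strictly slower than h(n)
  C. eⁿ — O(eⁿ) is strictly between O(2ⁿ) and O(n!) ✓
  D. n¹⁰ — O(n¹⁰) does not grow strictly faster than f(n)

Only option C (eⁿ) lies strictly between.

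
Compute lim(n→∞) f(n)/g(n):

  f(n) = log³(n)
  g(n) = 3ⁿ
0

Since log³(n) (O(log³ n)) grows slower than 3ⁿ (O(3ⁿ)),
the ratio f(n)/g(n) → 0 as n → ∞.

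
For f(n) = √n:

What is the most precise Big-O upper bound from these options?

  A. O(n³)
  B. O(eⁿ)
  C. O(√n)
C

f(n) = √n is O(√n).
All listed options are valid Big-O bounds (upper bounds),
but O(√n) is the tightest (smallest valid bound).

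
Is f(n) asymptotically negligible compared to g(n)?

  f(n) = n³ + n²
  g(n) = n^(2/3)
False

f(n) = n³ + n² is O(n³), and g(n) = n^(2/3) is O(n^(2/3)).
Since O(n³) grows faster than or equal to O(n^(2/3)), f(n) = o(g(n)) is false.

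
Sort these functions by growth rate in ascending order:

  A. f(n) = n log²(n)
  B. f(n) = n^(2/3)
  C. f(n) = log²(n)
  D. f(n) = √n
C < D < B < A

Comparing growth rates:
C = log²(n) is O(log² n)
D = √n is O(√n)
B = n^(2/3) is O(n^(2/3))
A = n log²(n) is O(n log² n)

Therefore, the order from slowest to fastest is: C < D < B < A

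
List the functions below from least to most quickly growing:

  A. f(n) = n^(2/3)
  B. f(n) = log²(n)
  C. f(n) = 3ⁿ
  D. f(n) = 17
D < B < A < C

Comparing growth rates:
D = 17 is O(1)
B = log²(n) is O(log² n)
A = n^(2/3) is O(n^(2/3))
C = 3ⁿ is O(3ⁿ)

Therefore, the order from slowest to fastest is: D < B < A < C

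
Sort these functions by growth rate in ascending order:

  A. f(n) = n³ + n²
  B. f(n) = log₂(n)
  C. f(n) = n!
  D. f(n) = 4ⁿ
B < A < D < C

Comparing growth rates:
B = log₂(n) is O(log n)
A = n³ + n² is O(n³)
D = 4ⁿ is O(4ⁿ)
C = n! is O(n!)

Therefore, the order from slowest to fastest is: B < A < D < C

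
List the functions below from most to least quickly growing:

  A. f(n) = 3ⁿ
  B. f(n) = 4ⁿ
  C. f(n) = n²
B > A > C

Comparing growth rates:
B = 4ⁿ is O(4ⁿ)
A = 3ⁿ is O(3ⁿ)
C = n² is O(n²)

Therefore, the order from fastest to slowest is: B > A > C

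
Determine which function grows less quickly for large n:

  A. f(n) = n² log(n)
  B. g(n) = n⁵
A

f(n) = n² log(n) is O(n² log n), while g(n) = n⁵ is O(n⁵).
Since O(n² log n) grows slower than O(n⁵), f(n) is dominated.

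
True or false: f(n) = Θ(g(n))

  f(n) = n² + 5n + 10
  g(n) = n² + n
True

f(n) = n² + 5n + 10 and g(n) = n² + n are both O(n²).
Since they have the same asymptotic growth rate, f(n) = Θ(g(n)) is true.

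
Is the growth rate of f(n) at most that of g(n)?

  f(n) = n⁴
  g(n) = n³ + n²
False

f(n) = n⁴ is O(n⁴), and g(n) = n³ + n² is O(n³).
Since O(n⁴) grows faster than O(n³), f(n) = O(g(n)) is false.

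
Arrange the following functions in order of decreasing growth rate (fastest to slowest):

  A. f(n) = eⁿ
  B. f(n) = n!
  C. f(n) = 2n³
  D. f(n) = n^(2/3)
B > A > C > D

Comparing growth rates:
B = n! is O(n!)
A = eⁿ is O(eⁿ)
C = 2n³ is O(n³)
D = n^(2/3) is O(n^(2/3))

Therefore, the order from fastest to slowest is: B > A > C > D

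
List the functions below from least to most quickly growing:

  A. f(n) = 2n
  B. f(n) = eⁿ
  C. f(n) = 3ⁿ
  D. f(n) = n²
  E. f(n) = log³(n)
E < A < D < B < C

Comparing growth rates:
E = log³(n) is O(log³ n)
A = 2n is O(n)
D = n² is O(n²)
B = eⁿ is O(eⁿ)
C = 3ⁿ is O(3ⁿ)

Therefore, the order from slowest to fastest is: E < A < D < B < C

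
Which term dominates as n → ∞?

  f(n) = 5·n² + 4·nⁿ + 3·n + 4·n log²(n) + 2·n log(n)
4·nⁿ

Looking at each term:
  - 5·n² is O(n²)
  - 4·nⁿ is O(nⁿ)
  - 3·n is O(n)
  - 4·n log²(n) is O(n log² n)
  - 2·n log(n) is O(n log n)

The term 4·nⁿ (O(nⁿ)) grows fastest and dominates all others.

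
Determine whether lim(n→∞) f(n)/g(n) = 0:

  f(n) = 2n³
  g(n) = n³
False

f(n) = 2n³ is O(n³), and g(n) = n³ is O(n³).
Since they have the same growth rate, f(n) = o(g(n)) is false.
(f = o(g) requires f to grow strictly slower, not equal.)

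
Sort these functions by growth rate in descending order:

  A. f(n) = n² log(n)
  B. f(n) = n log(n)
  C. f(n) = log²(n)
A > B > C

Comparing growth rates:
A = n² log(n) is O(n² log n)
B = n log(n) is O(n log n)
C = log²(n) is O(log² n)

Therefore, the order from fastest to slowest is: A > B > C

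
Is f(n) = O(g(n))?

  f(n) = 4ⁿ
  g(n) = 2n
False

f(n) = 4ⁿ is O(4ⁿ), and g(n) = 2n is O(n).
Since O(4ⁿ) grows faster than O(n), f(n) = O(g(n)) is false.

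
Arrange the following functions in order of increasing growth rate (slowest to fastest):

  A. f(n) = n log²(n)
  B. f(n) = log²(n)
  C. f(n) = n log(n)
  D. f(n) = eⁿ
B < C < A < D

Comparing growth rates:
B = log²(n) is O(log² n)
C = n log(n) is O(n log n)
A = n log²(n) is O(n log² n)
D = eⁿ is O(eⁿ)

Therefore, the order from slowest to fastest is: B < C < A < D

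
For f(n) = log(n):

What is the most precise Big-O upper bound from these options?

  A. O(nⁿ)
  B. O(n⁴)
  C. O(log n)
C

f(n) = log(n) is O(log n).
All listed options are valid Big-O bounds (upper bounds),
but O(log n) is the tightest (smallest valid bound).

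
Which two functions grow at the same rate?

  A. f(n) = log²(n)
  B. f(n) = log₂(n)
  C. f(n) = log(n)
B and C

Examining each function:
  A. log²(n) is O(log² n)
  B. log₂(n) is O(log n)
  C. log(n) is O(log n)

Functions B and C both have the same complexity class.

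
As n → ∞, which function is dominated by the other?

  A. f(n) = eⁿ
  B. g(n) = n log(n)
B

f(n) = eⁿ is O(eⁿ), while g(n) = n log(n) is O(n log n).
Since O(n log n) grows slower than O(eⁿ), g(n) is dominated.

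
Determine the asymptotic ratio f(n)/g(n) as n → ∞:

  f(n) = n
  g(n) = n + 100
1

Since n and n + 100 have the same growth rate (O(n)),
the ratio converges to a constant: 1.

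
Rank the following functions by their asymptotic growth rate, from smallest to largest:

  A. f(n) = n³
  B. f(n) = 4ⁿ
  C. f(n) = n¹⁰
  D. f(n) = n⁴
A < D < C < B

Comparing growth rates:
A = n³ is O(n³)
D = n⁴ is O(n⁴)
C = n¹⁰ is O(n¹⁰)
B = 4ⁿ is O(4ⁿ)

Therefore, the order from slowest to fastest is: A < D < C < B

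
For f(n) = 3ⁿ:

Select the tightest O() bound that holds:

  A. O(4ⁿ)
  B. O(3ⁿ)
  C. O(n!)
B

f(n) = 3ⁿ is O(3ⁿ).
All listed options are valid Big-O bounds (upper bounds),
but O(3ⁿ) is the tightest (smallest valid bound).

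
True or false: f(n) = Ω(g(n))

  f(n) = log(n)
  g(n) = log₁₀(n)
True

f(n) = log(n) and g(n) = log₁₀(n) are both O(log n).
Big-Ω permits equal growth rates (f ≥ c·g for some c > 0), so f(n) = Ω(g(n)) is true.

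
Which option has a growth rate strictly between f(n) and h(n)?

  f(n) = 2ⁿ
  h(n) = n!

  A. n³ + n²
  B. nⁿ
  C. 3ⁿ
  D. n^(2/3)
C

We need g(n) with 2ⁿ = o(g(n)) and g(n) = o(n!), i.e. O(2ⁿ) ≺ g ≺ O(n!).
Check each option:
  A. n³ + n² — O(n³) does not grow strictly faster than f(n)
  B. nⁿ — O(nⁿ) does not grow strictly slower than h(n)
  C. 3ⁿ — O(3ⁿ) is strictly between O(2ⁿ) and O(n!) ✓
  D. n^(2/3) — O(n^(2/3)) does not grow strictly faster than f(n)

Only option C (3ⁿ) lies strictly between.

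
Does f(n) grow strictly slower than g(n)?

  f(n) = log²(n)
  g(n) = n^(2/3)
True

f(n) = log²(n) is O(log² n), and g(n) = n^(2/3) is O(n^(2/3)).
Since O(log² n) grows strictly slower than O(n^(2/3)), f(n) = o(g(n)) is true.
This means lim(n→∞) f(n)/g(n) = 0.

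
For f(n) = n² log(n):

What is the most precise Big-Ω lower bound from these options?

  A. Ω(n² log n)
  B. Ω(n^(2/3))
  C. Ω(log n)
A

f(n) = n² log(n) is Ω(n² log n).
All listed options are valid Big-Ω bounds (lower bounds),
but Ω(n² log n) is the tightest (largest valid bound).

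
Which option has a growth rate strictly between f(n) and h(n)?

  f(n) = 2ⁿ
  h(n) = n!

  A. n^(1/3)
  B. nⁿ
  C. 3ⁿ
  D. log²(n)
C

We need g(n) with 2ⁿ = o(g(n)) and g(n) = o(n!), i.e. O(2ⁿ) ≺ g ≺ O(n!).
Check each option:
  A. n^(1/3) — O(n^(1/3)) does not grow strictly faster than f(n)
  B. nⁿ — O(nⁿ) does not grow strictly slower than h(n)
  C. 3ⁿ — O(3ⁿ) is strictly between O(2ⁿ) and O(n!) ✓
  D. log²(n) — O(log² n) does not grow strictly faster than f(n)

Only option C (3ⁿ) lies strictly between.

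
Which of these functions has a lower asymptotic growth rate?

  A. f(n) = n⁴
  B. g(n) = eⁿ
A

f(n) = n⁴ is O(n⁴), while g(n) = eⁿ is O(eⁿ).
Since O(n⁴) grows slower than O(eⁿ), f(n) is dominated.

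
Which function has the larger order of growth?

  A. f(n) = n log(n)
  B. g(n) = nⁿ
B

f(n) = n log(n) is O(n log n), while g(n) = nⁿ is O(nⁿ).
Since O(nⁿ) grows faster than O(n log n), g(n) dominates.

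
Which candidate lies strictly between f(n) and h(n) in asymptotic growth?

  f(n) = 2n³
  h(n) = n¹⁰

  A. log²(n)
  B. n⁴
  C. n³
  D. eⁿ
B

We need g(n) with 2n³ = o(g(n)) and g(n) = o(n¹⁰), i.e. O(n³) ≺ g ≺ O(n¹⁰).
Check each option:
  A. log²(n) — O(log² n) does not grow strictly faster than f(n)
  B. n⁴ — O(n⁴) is strictly between O(n³) and O(n¹⁰) ✓
  C. n³ — O(n³) does not grow strictly faster than f(n)
  D. eⁿ — O(eⁿ) does not grow strictly slower than h(n)

Only option B (n⁴) lies strictly between.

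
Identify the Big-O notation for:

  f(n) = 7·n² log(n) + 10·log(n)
O(n² log n)

The dominant term in 7·n² log(n) + 10·log(n) is 7·n² log(n), which is Θ(n² log n).
Lower-order terms (10·log(n)) are asymptotically negligible.
Constants are absorbed, so the tightest bound is O(n² log n).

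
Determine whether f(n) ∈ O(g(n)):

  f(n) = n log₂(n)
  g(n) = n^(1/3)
False

f(n) = n log₂(n) is O(n log n), and g(n) = n^(1/3) is O(n^(1/3)).
Since O(n log n) grows faster than O(n^(1/3)), f(n) = O(g(n)) is false.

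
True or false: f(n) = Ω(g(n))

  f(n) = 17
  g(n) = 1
True

f(n) = 17 and g(n) = 1 are both O(1).
Big-Ω permits equal growth rates (f ≥ c·g for some c > 0), so f(n) = Ω(g(n)) is true.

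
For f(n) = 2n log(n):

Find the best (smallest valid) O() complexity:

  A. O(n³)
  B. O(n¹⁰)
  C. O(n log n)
C

f(n) = 2n log(n) is O(n log n).
All listed options are valid Big-O bounds (upper bounds),
but O(n log n) is the tightest (smallest valid bound).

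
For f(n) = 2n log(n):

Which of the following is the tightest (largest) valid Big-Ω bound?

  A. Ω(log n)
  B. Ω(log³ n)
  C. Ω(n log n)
C

f(n) = 2n log(n) is Ω(n log n).
All listed options are valid Big-Ω bounds (lower bounds),
but Ω(n log n) is the tightest (largest valid bound).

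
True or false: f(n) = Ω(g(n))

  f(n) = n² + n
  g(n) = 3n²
True

f(n) = n² + n and g(n) = 3n² are both O(n²).
Big-Ω permits equal growth rates (f ≥ c·g for some c > 0), so f(n) = Ω(g(n)) is true.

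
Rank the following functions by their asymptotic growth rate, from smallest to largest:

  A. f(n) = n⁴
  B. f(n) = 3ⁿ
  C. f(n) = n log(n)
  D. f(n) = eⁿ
C < A < D < B

Comparing growth rates:
C = n log(n) is O(n log n)
A = n⁴ is O(n⁴)
D = eⁿ is O(eⁿ)
B = 3ⁿ is O(3ⁿ)

Therefore, the order from slowest to fastest is: C < A < D < B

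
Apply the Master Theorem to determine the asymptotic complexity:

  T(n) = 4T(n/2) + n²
Θ(n² log n)

Master Theorem: a = 4, b = 2, f(n) = n².
Compute the critical exponent d = log₂(4) = 2.
Compare f(n) = Θ(n²) against n^d:
  k = 2 = d, so f(n) = Θ(n^d) — Case 2.
  Work is balanced across levels: T(n) = Θ(n^d log n) = Θ(n² log n).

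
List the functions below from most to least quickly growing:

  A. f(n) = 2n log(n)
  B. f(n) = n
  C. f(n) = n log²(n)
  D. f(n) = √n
C > A > B > D

Comparing growth rates:
C = n log²(n) is O(n log² n)
A = 2n log(n) is O(n log n)
B = n is O(n)
D = √n is O(√n)

Therefore, the order from fastest to slowest is: C > A > B > D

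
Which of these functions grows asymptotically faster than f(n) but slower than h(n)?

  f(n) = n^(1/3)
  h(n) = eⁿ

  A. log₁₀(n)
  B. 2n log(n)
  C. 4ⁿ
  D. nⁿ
B

We need g(n) with n^(1/3) = o(g(n)) and g(n) = o(eⁿ), i.e. O(n^(1/3)) ≺ g ≺ O(eⁿ).
Check each option:
  A. log₁₀(n) — O(log n) does not grow strictly faster than f(n)
  B. 2n log(n) — O(n log n) is strictly between O(n^(1/3)) and O(eⁿ) ✓
  C. 4ⁿ — O(4ⁿ) does not grow strictly slower than h(n)
  D. nⁿ — O(nⁿ) does not grow strictly slower than h(n)

Only option B (2n log(n)) lies strictly between.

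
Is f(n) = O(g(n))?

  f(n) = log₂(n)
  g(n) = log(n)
True

f(n) = log₂(n) and g(n) = log(n) are both O(log n).
Big-O permits equal growth rates (f ≤ c·g for some c), so f(n) = O(g(n)) is true.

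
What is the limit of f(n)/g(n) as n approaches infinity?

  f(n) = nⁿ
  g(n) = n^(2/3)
∞

Since nⁿ (O(nⁿ)) grows faster than n^(2/3) (O(n^(2/3))),
the ratio f(n)/g(n) → ∞ as n → ∞.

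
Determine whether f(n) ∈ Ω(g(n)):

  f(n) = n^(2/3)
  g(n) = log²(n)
True

f(n) = n^(2/3) is O(n^(2/3)), and g(n) = log²(n) is O(log² n).
Since O(n^(2/3)) grows at least as fast as O(log² n), f(n) = Ω(g(n)) is true.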